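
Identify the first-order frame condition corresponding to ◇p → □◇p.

Suppose ◇p→□◇p is valid. Take Rxy, Rxz and set V(p)={y}. Then ◇p at x, so □◇p at x, so ◇p at z, so some w with Rzw has p; w=y, i.e. Rzy. By symmetry of the argument, Ryz.
Conversely, any frame satisfying ∀x ∀y ∀z (Rxy ∧ Rxz → Ryz) validates the schema.
Frame condition: ∀x ∀y ∀z (Rxy ∧ Rxz → Ryz).

the Euclidean property: ∀x ∀y ∀z (Rxy ∧ Rxz → Ryz)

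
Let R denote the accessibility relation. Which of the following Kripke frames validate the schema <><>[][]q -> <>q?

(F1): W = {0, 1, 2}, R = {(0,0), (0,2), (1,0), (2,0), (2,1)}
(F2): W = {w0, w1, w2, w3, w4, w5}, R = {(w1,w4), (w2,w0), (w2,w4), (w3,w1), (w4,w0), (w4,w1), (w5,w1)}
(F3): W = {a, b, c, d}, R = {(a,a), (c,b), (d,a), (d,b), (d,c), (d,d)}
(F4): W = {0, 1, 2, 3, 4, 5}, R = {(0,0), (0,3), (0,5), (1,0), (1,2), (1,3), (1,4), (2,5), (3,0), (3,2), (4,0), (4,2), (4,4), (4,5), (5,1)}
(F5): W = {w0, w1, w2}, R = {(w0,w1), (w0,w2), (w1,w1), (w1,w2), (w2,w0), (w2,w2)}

(F1), (F5)

This is the axiom for a generalized confluence (Geach) condition; its first-order frame correspondent is forall x forall y (x R^2 y -> exists w (y R^2 w & xRw)).
(F1): satisfies the condition.
(F2): fails — w1R²w0 but no w with w0R²w and w1Rw.
(F3): fails — dR²b but no w with bR²w and dRw.
(F4): fails — 0R²2 but no w with 2R²w and 0Rw.
(F5): satisfies the condition.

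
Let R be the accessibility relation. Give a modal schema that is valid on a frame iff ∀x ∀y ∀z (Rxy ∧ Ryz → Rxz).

□s → □□s

This is transitivity; the standard corresponding axiom is 4: □s → □□s.
Suppose □s→□□s is valid. Take Rxy, Ryz and set V(s)={w : Rxw}. Then □s at x, so □□s at x, so □s at y, so s at z, i.e. Rxz.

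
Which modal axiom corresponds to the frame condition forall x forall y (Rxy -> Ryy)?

This is shift-reflexivity; the standard corresponding axiom is T□: □(□ψ → ψ).
Suppose □(□ψ→ψ) is valid. Take Rxy and set V(ψ)={w : Ryw}. Then at y, □ψ holds; since □(□ψ→ψ) at x, □ψ→ψ at y, so ψ at y, i.e. Ryy.

□(□ψ → ψ)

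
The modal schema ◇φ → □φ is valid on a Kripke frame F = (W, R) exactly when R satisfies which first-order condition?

partial functionality

Suppose ◇φ→□φ is valid. Take Rxy, Rxz and set V(φ)={y}. Then ◇φ at x, so □φ at x, so φ at z, i.e. z=y.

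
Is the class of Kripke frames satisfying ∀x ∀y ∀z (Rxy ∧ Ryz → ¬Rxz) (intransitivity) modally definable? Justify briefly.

Any modally definable frame class is closed under surjective bounded morphisms.
The 5-cycle (worlds w0,w1,w2,w3,w4 with w0→w1→w2→w3→w4→w0) is intransitive. Mapping every world to a single reflexive point • is a surjective bounded morphism; the reflexive point is not intransitive (R••∧R•• but R••).
So no modal formula (or set of formulas) defines exactly the intransitive frames.

Not definable by any modal formula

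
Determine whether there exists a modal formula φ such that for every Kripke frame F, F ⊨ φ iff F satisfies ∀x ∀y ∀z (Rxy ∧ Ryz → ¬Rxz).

If a class were modally definable it would be closed under surjective bounded morphisms (Goldblatt–Thomason).
The 7-cycle (worlds s,t,u,v,w,x,y with s→t→u→v→w→x→y→s) is intransitive. Mapping every world to a single reflexive point • is a surjective bounded morphism; the reflexive point is not intransitive (R••∧R•• but R••).
So no modal formula (or set of formulas) defines exactly the intransitive frames.

No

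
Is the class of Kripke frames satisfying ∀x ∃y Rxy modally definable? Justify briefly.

Yes, by □q → ◇q

Yes: it is seriality, defined by the D schema □q → ◇q.
Suppose □q→◇q is valid. At any x set V(q)=W. Then □q at x, so ◇q at x, so x has a successor.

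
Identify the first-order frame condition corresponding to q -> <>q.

reflexivity: forall x Rxx

This is a form of the T axiom.
Its frame correspondent is reflexivity — forall x Rxx.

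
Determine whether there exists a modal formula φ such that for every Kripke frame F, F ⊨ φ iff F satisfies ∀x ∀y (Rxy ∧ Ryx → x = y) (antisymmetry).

No

Modal frame validity is preserved under surjective bounded morphisms.
The 6-cycle (worlds s,t,u,v,w,x with s→t→u→v→w→x→s) is antisymmetric. Sending even-indexed worlds to s and odd-indexed worlds to t is a surjective bounded morphism onto the two-world frame with s↔t, which is not antisymmetric.
So no modal formula (or set of formulas) defines exactly the antisymmetric frames.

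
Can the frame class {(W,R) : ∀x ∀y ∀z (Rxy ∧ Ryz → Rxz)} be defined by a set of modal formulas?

Yes: it is transitivity, defined by the 4 schema □p → □□p.
Suppose □p→□□p is valid. Take Rxy, Ryz and set V(p)={w : Rxw}. Then □p at x, so □□p at x, so □p at y, so p at z, i.e. Rxz.

Yes, by □p → □□p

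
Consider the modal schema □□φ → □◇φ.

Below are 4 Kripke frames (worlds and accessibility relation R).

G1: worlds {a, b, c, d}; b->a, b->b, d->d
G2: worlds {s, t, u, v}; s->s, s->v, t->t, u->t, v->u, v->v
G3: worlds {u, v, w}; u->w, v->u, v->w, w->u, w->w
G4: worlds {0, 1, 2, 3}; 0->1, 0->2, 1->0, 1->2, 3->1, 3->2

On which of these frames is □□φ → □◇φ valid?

Frame correspondent (Sahlqvist): ∀x ∀z (xRz → ∃w (xR²w ∧ zRw)) — i.e. a generalized confluence (Geach) condition.
G1: fails — bRa but no w with bR²w and aRw.
G2: holds.
G3: holds.
G4: fails — 0R2 but no w with 0R²w and 2Rw.

G2, G3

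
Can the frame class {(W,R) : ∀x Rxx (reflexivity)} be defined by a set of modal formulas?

This is a Sahlqvist condition; the T axiom □r → r defines it.

Yes, by □r → r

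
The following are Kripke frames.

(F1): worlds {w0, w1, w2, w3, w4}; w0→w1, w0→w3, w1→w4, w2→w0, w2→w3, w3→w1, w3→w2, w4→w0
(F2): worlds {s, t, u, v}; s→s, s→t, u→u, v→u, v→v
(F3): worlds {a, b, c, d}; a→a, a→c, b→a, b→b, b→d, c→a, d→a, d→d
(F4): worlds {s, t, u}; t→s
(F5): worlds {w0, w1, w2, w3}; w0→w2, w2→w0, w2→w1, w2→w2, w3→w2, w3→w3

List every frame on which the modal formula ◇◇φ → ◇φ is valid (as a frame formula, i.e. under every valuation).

(F2), (F4)

Frame correspondent (Sahlqvist): ∀x ∀y (xR²y → ∃w (y = w ∧ xRw)) — i.e. a generalized confluence (Geach) condition.
(F1): fails — w0R²w2 but no w with w2=w and w0Rw.
(F2): condition met.
(F3): fails — bR²c but no w with c=w and bRw.
(F4): condition met.
(F5): fails — w0R²w0 but no w with w0=w and w0Rw.
Valid on: (F2), (F4).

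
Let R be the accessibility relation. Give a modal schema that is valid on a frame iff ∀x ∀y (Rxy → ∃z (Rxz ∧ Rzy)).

□□q → □q

A defining formula is □□q → □q (the C4 axiom).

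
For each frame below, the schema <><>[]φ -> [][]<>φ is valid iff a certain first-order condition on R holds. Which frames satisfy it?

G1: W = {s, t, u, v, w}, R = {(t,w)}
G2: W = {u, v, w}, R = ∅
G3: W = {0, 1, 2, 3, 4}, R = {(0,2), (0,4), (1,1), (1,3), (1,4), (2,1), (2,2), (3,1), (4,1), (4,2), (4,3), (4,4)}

The schema corresponds to a generalized confluence (Geach) condition: forall x forall y forall z ((x R^2 y & x R^2 z) -> exists w (yRw & zRw)).
G1: satisfies the condition.
G2: satisfies the condition.
G3: satisfies the condition.
Valid on: G1, G2, G3.

G1, G2, G3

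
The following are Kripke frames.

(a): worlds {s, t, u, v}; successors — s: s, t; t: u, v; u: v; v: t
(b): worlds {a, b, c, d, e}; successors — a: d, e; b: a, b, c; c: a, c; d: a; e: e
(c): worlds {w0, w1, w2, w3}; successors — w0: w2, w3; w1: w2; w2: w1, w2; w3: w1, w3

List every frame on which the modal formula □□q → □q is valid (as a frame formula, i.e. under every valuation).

The schema corresponds to density: ∀x ∀y (Rxy → ∃z (Rxz ∧ Rzy)).
(a): fails — Ruv but no z with Ruz and Rzv.
(b): fails — Rad but no z with Raz and Rzd.
(c): ✓.
Valid on: (c).

(c)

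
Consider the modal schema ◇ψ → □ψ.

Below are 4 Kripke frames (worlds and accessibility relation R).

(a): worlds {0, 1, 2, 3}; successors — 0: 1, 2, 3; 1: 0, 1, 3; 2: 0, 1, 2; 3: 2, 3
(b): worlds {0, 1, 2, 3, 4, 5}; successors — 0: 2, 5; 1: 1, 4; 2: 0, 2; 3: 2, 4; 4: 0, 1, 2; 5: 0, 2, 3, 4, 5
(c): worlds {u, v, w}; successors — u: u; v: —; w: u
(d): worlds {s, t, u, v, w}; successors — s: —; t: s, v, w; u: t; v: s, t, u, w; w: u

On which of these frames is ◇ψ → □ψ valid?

(c)

This is the axiom for partial functionality; its first-order frame correspondent is ∀x ∀y ∀z (Rxy ∧ Rxz → y = z).
(a): fails — 0 sees both 1 and 2.
(b): fails — 0 sees both 2 and 5.
(c): satisfies the condition.
(d): fails — t sees both s and v.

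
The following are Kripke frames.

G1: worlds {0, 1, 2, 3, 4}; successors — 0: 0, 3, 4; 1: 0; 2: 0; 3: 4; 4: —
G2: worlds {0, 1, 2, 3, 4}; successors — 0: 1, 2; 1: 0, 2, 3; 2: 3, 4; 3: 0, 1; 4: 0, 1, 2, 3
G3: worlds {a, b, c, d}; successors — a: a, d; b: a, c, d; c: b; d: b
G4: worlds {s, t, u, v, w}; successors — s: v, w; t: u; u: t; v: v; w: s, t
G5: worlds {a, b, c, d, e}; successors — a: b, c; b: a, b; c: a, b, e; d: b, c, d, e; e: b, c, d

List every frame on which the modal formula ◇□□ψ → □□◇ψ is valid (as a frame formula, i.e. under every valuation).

This is the axiom for a generalized confluence (Geach) condition; its first-order frame correspondent is ∀x ∀y ∀z ((xRy ∧ xR²z) → ∃w (yR²w ∧ zRw)).
G1: fails — 0R0, 0R²4 but no w with 0R²w and 4Rw.
G2: holds.
G3: fails — aRd, aR²d but no w with dR²w and dRw.
G4: fails — sRv, sR²t but no w* with vR²w* and tRw*.
G5: holds.
Valid on: G2, G5.

G2, G5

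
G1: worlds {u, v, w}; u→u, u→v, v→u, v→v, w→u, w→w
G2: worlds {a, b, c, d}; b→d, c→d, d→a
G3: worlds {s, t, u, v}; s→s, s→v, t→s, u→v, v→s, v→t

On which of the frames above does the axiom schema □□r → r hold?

Frame correspondent (Sahlqvist): ∀x ∃w (xR²w ∧ x = w) — i.e. a generalized confluence (Geach) condition.
G1: ✓.
G2: fails — at a but no w with aR²w and a=w.
G3: fails — at t but no w with tR²w and t=w.

G1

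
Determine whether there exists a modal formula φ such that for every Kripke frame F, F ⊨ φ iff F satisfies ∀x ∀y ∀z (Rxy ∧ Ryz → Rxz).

The condition is transitivity. A defining modal formula is □q → □□q.
Suppose □q→□□q is valid. Take Rxy, Ryz and set V(q)={w : Rxw}. Then □q at x, so □□q at x, so □q at y, so q at z, i.e. Rxz.

Yes, by □q → □□q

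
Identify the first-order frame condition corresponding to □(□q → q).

shift-reflexivity

Suppose □(□q→q) is valid. Take Rxy and set V(q)={w : Ryw}. Then at y, □q holds; since □(□q→q) at x, □q→q at y, so q at y, i.e. Ryy.
Conversely, on a frame with shift-reflexivity the schema holds at every world under every valuation.
Frame condition: ∀x ∀y (Rxy → Ryy).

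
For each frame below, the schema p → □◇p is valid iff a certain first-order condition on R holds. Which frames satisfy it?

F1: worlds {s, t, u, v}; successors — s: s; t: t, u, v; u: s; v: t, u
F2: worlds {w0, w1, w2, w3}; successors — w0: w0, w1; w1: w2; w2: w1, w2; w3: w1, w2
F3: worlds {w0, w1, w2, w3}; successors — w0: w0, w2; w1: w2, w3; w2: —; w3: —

none

This is the axiom for symmetry; its first-order frame correspondent is ∀x ∀y (Rxy → Ryx).
F1: fails — Rus but not Rsu.
F2: fails — Rw3w1 but not Rw1w3.
F3: fails — Rw1w2 but not Rw2w1.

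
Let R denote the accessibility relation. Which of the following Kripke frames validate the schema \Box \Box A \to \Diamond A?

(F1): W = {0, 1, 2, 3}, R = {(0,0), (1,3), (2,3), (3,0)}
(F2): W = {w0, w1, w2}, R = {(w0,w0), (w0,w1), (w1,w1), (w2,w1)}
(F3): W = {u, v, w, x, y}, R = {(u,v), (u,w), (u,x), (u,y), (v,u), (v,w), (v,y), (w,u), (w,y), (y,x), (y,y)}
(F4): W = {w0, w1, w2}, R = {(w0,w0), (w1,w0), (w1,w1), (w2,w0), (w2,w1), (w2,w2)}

(F2), (F4)

The schema corresponds to a generalized confluence (Geach) condition: \forall x \exists w (x R^2 w \wedge xRw).
(F1): fails — at 1 but no w with 1R²w and 1Rw.
(F2): holds.
(F3): fails — at x but no t with xR²t and xRt.
(F4): holds.
Valid on: (F2), (F4).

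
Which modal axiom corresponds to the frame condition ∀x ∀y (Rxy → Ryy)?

□(□q → q)

The condition is shift-reflexivity. The T□ schema □(□q → q) defines it.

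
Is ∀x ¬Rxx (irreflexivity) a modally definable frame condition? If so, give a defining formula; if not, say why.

Any modally definable frame class is closed under surjective bounded morphisms.
The 5-cycle (worlds w0,w1,w2,w3,w4 with w0→w1→w2→w3→w4→w0) is irreflexive, and the map sending every world to a single reflexive point • is a surjective bounded morphism (forth: every edge maps to (•,•); back: every world has a successor). So any modal formula valid on the 5-cycle is also valid on the reflexive point, which is not irreflexive.
Hence irreflexivity is not modally definable.

Not modally definable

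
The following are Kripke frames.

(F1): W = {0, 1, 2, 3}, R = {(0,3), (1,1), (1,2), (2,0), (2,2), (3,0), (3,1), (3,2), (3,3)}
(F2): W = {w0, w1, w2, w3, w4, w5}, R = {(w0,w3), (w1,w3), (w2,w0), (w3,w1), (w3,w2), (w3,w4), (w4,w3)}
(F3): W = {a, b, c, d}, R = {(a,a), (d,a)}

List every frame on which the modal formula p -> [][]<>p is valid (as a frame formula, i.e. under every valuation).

none

This is the axiom for a generalized confluence (Geach) condition; its first-order frame correspondent is forall x forall z (x R^2 z -> exists w (x = w & zRw)).
(F1): fails — 0R²0 but no w with 0=w and 0Rw.
(F2): fails — w0R²w1 but no w with w0=w and w1Rw.
(F3): fails — dR²a but no w with d=w and aRw.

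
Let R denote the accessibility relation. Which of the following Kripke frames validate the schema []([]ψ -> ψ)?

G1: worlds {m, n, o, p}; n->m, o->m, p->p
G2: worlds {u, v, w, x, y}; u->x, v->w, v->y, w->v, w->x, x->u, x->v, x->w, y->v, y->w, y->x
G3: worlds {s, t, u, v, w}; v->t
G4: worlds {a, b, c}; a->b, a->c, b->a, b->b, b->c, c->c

none

The schema corresponds to shift-reflexivity: forall x forall y (Rxy -> Ryy).
G1: fails — Rnm but not Rmm.
G2: fails — Rxw but not Rww.
G3: fails — Rvt but not Rtt.
G4: fails — Rba but not Raa.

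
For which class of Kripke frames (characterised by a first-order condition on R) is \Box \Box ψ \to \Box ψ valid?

Suppose □□ψ→□ψ is valid. Take Rxy and set V(ψ)={w : xR²w}. Then □□ψ at x, so □ψ at x, so ψ at y, i.e. ∃z(Rxz∧Rzy).
The converse is a direct semantic check.
So the correspondent is density.

density: \forall x \forall y (Rxy \to \exists z (Rxz \wedge Rzy))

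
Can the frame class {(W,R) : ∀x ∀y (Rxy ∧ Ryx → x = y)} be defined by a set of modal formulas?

If a class were modally definable it would be closed under surjective bounded morphisms (Goldblatt–Thomason).
The 6-cycle (worlds 0,1,2,3,4,5 with 0→1→2→3→4→5→0) is antisymmetric. Sending even-indexed worlds to s and odd-indexed worlds to t is a surjective bounded morphism onto the two-world frame with s↔t, which is not antisymmetric.
So the class is not modally definable.

No — not modally definable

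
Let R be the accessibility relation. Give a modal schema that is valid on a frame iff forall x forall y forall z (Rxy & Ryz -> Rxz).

□ψ → □□ψ

The condition is transitivity. The 4 schema □ψ → □□ψ defines it.
Suppose □ψ→□□ψ is valid. Take Rxy, Ryz and set V(ψ)={w : Rxw}. Then □ψ at x, so □□ψ at x, so □ψ at y, so ψ at z, i.e. Rxz.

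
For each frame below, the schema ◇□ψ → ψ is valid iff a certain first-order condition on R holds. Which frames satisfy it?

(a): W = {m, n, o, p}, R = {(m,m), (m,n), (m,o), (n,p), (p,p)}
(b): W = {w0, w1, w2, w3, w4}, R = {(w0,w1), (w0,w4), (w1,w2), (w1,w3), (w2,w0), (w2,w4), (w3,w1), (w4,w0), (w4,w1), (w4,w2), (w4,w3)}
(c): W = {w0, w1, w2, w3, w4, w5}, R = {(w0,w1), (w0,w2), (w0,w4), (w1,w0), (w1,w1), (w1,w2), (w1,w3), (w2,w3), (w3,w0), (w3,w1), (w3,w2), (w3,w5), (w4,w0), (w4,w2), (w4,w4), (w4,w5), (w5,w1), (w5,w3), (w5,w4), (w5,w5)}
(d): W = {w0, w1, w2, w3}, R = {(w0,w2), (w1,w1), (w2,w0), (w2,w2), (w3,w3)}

Frame correspondent (Sahlqvist): ∀x ∀y (Rxy → Ryx) — i.e. symmetry.
(a): fails — Rmo but not Rom.
(b): fails — Rw1w2 but not Rw2w1.
(c): fails — Rw5w1 but not Rw1w5.
(d): condition met.

(d)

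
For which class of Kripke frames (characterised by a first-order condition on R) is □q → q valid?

Reflexivity

Suppose □q→q is valid. At any x set V(q)={w : Rxw}. Then □q holds at x, so q holds at x, i.e. Rxx.
Conversely, on a frame with reflexivity the schema holds at every world under every valuation.
So the correspondent is reflexivity.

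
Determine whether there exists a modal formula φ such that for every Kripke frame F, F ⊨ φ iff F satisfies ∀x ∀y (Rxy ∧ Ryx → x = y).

No — not modally definable

Modal frame validity is preserved under surjective bounded morphisms.
The 4-cycle (worlds s,t,u,v with s→t→u→v→s) is antisymmetric. Sending even-indexed worlds to a and odd-indexed worlds to b is a surjective bounded morphism onto the two-world frame with a↔b, which is not antisymmetric.
So no modal formula (or set of formulas) defines exactly the antisymmetric frames.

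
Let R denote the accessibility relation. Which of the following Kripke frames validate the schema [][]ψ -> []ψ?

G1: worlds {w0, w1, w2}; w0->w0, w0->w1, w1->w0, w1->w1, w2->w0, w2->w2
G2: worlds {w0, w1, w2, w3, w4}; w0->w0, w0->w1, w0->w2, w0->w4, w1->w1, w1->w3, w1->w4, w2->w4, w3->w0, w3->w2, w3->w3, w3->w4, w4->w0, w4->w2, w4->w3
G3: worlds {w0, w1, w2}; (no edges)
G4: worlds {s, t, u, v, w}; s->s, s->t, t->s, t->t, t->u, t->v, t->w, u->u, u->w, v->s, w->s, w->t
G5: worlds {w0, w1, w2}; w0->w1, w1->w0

G1, G3, G4

The schema corresponds to density: forall x forall y (Rxy -> exists z (Rxz & Rzy)).
G1: satisfies the condition.
G2: fails — Rw2w4 but no z with Rw2z and Rzw4.
G3: satisfies the condition.
G4: satisfies the condition.
G5: fails — Rw0w1 but no z with Rw0z and Rzw1.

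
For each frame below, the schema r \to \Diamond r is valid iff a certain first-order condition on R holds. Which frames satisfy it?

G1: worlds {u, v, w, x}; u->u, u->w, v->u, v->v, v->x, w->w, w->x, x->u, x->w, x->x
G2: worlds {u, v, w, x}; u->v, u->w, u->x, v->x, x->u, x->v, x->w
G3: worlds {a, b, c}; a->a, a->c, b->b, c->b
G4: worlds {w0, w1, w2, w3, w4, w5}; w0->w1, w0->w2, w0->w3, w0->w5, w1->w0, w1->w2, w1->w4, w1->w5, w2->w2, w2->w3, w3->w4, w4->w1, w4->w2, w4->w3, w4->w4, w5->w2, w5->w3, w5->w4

Frame correspondent (Sahlqvist): \forall x Rxx — i.e. reflexivity.
G1: condition met.
G2: fails — world u does not see itself.
G3: fails — world c does not see itself.
G4: fails — world w0 does not see itself.

G1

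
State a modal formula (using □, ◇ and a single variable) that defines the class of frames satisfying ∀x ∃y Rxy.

This is seriality; the standard corresponding axiom is D: □q → ◇q.

□q → ◇q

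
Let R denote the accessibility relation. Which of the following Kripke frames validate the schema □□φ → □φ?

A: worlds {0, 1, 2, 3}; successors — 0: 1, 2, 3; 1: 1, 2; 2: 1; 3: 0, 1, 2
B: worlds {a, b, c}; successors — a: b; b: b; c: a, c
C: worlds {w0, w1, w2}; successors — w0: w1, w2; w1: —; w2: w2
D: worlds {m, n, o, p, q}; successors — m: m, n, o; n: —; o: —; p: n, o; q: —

The schema corresponds to density: ∀x ∀y (Rxy → ∃z (Rxz ∧ Rzy)).
A: fails — R03 but no z with R0z and Rz3.
B: satisfies the condition.
C: fails — Rw0w1 but no z with Rw0z and Rzw1.
D: fails — Rpn but no z with Rpz and Rzn.
Valid on: B.

B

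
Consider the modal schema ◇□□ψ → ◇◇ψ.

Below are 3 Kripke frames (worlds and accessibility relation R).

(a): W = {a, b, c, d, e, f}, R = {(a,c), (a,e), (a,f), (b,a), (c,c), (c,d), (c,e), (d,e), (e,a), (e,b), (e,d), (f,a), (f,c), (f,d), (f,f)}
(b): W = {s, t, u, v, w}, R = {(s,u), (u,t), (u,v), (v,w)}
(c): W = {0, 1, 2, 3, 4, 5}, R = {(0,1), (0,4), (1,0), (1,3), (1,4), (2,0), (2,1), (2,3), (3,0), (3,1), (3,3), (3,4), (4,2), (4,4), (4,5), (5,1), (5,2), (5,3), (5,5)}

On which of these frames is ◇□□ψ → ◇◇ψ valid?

The schema corresponds to a generalized confluence (Geach) condition: ∀x ∀y (xRy → ∃w (yR²w ∧ xR²w)).
(a): satisfies the condition.
(b): fails — sRu but no w* with uR²w* and sR²w*.
(c): satisfies the condition.
Valid on: (a), (c).

(a), (c)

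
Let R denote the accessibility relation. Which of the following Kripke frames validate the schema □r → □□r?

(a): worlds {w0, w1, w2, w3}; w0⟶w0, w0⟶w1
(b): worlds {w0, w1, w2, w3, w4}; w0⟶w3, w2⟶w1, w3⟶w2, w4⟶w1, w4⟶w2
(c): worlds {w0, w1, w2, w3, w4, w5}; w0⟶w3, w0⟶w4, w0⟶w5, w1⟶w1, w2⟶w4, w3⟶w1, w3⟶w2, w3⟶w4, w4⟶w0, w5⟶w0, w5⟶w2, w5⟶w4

This is the axiom for transitivity; its first-order frame correspondent is ∀x ∀y ∀z (Rxy ∧ Ryz → Rxz).
(a): ✓.
(b): fails — Rw3w2 and Rw2w1 but not Rw3w1.
(c): fails — Rw0w4 and Rw4w0 but not Rw0w0.

(a)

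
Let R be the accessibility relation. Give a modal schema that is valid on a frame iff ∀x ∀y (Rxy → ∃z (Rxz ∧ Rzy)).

□□q → □q

This is density; the standard corresponding axiom is C4: □□q → □q.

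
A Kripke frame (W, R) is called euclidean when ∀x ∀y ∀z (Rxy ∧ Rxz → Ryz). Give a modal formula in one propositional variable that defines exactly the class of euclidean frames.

A defining formula is ◇s → □◇s (the 5 axiom).
Suppose ◇s→□◇s is valid. Take Rxy, Rxz and set V(s)={y}. Then ◇s at x, so □◇s at x, so ◇s at z, so some w with Rzw has s; w=y, i.e. Rzy. By symmetry of the argument, Ryz.

◇s → □◇s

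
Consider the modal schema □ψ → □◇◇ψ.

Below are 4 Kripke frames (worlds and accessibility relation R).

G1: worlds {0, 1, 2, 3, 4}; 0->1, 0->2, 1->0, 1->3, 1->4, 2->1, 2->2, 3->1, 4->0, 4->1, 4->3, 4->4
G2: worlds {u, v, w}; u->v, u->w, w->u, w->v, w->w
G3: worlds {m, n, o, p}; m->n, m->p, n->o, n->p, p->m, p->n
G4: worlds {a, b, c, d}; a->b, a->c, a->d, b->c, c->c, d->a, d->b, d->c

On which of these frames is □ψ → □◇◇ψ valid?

G1, G4

The schema corresponds to a generalized confluence (Geach) condition: ∀x ∀z (xRz → ∃w (xRw ∧ zR²w)).
G1: holds.
G2: fails — uRv but no t with uRt and vR²t.
G3: fails — nRo but no w with nRw and oR²w.
G4: holds.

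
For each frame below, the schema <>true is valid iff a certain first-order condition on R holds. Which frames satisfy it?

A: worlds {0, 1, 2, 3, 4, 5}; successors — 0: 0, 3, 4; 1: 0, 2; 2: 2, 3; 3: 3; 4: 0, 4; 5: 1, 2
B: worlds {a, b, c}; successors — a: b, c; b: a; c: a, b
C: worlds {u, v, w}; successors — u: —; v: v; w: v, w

This is the axiom for seriality; its first-order frame correspondent is forall x exists y Rxy.
A: ✓.
B: ✓.
C: fails — world u has no successor.
Valid on: A, B.

A, B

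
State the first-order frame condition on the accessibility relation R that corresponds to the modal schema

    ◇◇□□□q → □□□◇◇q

This is a Sahlqvist (Geach-type) schema ◇^2□^3q → □^3◇^2q.
Minimal-valuation argument: fix x; take any y with xR^2y and any z with xR^3z. Set V(q) to the set of worlds R-reachable from y in exactly 3 steps. Then □^3q holds at y, so the antecedent holds at x; validity forces ◇^2q at z, giving a w with zR^2w and yR^3w.
First-order correspondent: ∀x ∀y ∀z ((xR²y ∧ xR³z) → ∃w (yR³w ∧ zR²w)).

∀x ∀y ∀z ((xR²y ∧ xR³z) → ∃w (yR³w ∧ zR²w))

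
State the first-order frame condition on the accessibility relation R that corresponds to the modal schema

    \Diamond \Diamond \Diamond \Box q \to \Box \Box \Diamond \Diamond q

This is a Sahlqvist (Geach-type) schema ◇^3□^1q → □^2◇^2q.
Minimal-valuation argument: fix x; take any y with xR^3y and any z with xR^2z. Set V(q) to the set of worlds R-reachable from y in exactly 1 step. Then □^1q holds at y, so the antecedent holds at x; validity forces ◇^2q at z, giving a w with zR^2w and yR^1w.
First-order correspondent: \forall x \forall y \forall z ((x R^3 y \wedge x R^2 z) \to \exists w (yRw \wedge z R^2 w)).

\forall x \forall y \forall z ((x R^3 y \wedge x R^2 z) \to \exists w (yRw \wedge z R^2 w))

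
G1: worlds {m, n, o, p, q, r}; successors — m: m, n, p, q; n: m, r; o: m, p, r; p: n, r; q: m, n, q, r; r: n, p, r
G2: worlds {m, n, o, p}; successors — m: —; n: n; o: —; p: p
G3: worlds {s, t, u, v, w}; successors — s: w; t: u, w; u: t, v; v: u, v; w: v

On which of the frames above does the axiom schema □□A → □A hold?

The schema corresponds to density: ∀x ∀y (Rxy → ∃z (Rxz ∧ Rzy)).
G1: satisfies the condition.
G2: satisfies the condition.
G3: fails — Rut but no z with Ruz and Rzt.
Valid on: G1, G2.

G1, G2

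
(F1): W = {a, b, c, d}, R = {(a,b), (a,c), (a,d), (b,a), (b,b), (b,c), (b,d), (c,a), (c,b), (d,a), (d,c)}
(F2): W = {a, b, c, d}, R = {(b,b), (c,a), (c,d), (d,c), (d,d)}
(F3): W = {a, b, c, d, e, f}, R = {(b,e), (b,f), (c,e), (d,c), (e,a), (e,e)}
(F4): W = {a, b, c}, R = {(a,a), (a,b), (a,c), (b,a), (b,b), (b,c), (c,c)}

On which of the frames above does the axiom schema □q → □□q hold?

This is the axiom for transitivity; its first-order frame correspondent is ∀x ∀y ∀z (Rxy ∧ Ryz → Rxz).
(F1): fails — Rdc and Rcb but not Rdb.
(F2): fails — Rcd and Rdc but not Rcc.
(F3): fails — Rdc and Rce but not Rde.
(F4): satisfies the condition.
Valid on: (F4).

(F4)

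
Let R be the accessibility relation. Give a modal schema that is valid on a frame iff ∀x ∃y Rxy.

□r → ◇r

This is seriality; the standard corresponding axiom is D: □r → ◇r.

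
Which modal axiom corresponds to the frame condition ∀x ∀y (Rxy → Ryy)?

□(□q → q)

This is shift-reflexivity; the standard corresponding axiom is T□: □(□q → q).
Suppose □(□q→q) is valid. Take Rxy and set V(q)={w : Ryw}. Then at y, □q holds; since □(□q→q) at x, □q→q at y, so q at y, i.e. Ryy.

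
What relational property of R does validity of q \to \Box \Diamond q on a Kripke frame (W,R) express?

symmetry: \forall x \forall y (Rxy \to Ryx)

Suppose q→□◇q is valid. Take Rxy and set V(q)={x}. Then q at x, so □◇q at x, so ◇q at y, so some z with Ryz has q; z=x, i.e. Ryx.
Conversely, on a frame with symmetry the schema holds at every world under every valuation.
Frame condition: \forall x \forall y (Rxy \to Ryx).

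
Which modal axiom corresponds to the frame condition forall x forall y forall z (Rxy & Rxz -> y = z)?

◇s → □s

The condition is partial functionality. The CD schema ◇s → □s defines it.
Suppose ◇s→□s is valid. Take Rxy, Rxz and set V(s)={y}. Then ◇s at x, so □s at x, so s at z, i.e. z=y.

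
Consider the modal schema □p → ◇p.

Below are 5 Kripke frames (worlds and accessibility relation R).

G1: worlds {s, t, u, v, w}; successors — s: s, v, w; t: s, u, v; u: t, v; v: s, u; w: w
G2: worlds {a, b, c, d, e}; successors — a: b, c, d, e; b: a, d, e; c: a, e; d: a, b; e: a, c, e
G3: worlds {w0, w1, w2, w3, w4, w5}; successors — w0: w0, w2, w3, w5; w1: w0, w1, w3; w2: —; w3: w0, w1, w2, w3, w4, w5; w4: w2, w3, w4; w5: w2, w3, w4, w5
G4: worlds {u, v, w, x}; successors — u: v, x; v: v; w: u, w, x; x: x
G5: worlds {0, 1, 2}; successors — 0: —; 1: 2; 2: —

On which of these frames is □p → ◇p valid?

G1, G2, G4

The schema corresponds to seriality: ∀x ∃y Rxy.
G1: holds.
G2: holds.
G3: fails — world w2 has no successor.
G4: holds.
G5: fails — world 0 has no successor.
Valid on: G1, G2, G4.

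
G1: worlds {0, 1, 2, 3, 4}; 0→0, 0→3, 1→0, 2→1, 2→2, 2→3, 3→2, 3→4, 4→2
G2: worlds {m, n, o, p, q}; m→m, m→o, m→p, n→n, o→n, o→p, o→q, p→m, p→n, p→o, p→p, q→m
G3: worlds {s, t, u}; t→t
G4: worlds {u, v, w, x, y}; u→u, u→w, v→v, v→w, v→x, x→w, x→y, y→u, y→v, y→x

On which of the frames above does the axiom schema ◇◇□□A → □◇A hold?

The schema corresponds to a generalized confluence (Geach) condition: ∀x ∀y ∀z ((xR²y ∧ xRz) → ∃w (yR²w ∧ zRw)).
G1: fails — 2R²1, 2R3 but no w with 1R²w and 3Rw.
G2: fails — mR²n, mRm but no w with nR²w and mRw.
G3: satisfies the condition.
G4: fails — uR²u, uRw but no t with uR²t and wRt.
Valid on: G3.

G3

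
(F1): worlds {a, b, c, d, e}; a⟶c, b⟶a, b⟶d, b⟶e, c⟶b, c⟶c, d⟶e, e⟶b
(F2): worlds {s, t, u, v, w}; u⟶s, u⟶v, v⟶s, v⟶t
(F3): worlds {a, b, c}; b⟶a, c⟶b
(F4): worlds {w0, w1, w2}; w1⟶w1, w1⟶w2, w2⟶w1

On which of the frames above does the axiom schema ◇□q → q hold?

(F4)

The schema corresponds to symmetry: ∀x ∀y (Rxy → Ryx).
(F1): fails — Rde but not Red.
(F2): fails — Rus but not Rsu.
(F3): fails — Rba but not Rab.
(F4): condition met.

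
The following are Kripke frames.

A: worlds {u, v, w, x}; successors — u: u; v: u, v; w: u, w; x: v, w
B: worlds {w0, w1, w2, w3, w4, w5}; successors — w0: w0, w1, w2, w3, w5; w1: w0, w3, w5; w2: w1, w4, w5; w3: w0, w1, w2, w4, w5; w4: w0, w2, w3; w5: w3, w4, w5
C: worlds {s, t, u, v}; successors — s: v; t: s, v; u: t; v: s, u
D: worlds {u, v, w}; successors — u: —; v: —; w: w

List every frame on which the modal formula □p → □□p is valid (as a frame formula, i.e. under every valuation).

This is the axiom for transitivity; its first-order frame correspondent is ∀x ∀y ∀z (Rxy ∧ Ryz → Rxz).
A: fails — Rxw and Rwu but not Rxu.
B: fails — Rw3w1 and Rw1w3 but not Rw3w3.
C: fails — Rtv and Rvu but not Rtu.
D: ✓.

D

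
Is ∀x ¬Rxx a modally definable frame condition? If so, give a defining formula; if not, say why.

Any modally definable frame class is closed under surjective bounded morphisms.
The 3-cycle (worlds a,b,c with a→b→c→a) is irreflexive, and the map sending every world to a single reflexive point • is a surjective bounded morphism (forth: every edge maps to (•,•); back: every world has a successor). So any modal formula valid on the 3-cycle is also valid on the reflexive point, which is not irreflexive.
Hence irreflexivity is not modally definable.

No — not modally definable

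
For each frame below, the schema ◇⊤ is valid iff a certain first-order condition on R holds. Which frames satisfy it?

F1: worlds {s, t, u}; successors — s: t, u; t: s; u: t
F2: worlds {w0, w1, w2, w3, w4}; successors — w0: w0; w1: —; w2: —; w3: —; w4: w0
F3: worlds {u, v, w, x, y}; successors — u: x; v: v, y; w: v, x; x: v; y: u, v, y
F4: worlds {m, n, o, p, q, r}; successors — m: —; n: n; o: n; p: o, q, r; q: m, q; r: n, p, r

The schema corresponds to seriality: ∀x ∃y Rxy.
F1: condition met.
F2: fails — world w1 has no successor.
F3: condition met.
F4: fails — world m has no successor.
Valid on: F1, F3.

F1, F3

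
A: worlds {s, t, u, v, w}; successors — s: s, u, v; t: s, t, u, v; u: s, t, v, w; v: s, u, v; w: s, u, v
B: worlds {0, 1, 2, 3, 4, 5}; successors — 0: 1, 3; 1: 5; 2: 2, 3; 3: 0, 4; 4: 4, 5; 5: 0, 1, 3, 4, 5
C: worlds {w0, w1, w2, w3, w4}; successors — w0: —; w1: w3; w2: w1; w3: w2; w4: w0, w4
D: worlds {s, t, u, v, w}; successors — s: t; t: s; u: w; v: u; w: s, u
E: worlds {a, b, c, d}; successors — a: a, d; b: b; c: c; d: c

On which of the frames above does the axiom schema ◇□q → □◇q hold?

A

Frame correspondent (Sahlqvist): ∀x ∀y ∀z (Rxy ∧ Rxz → ∃w (Ryw ∧ Rzw)) — i.e. convergence.
A: ✓.
B: fails — R01 and R03 but 1 and 3 have no common successor.
C: fails — Rw4w4 and Rw4w0 but w4 and w0 have no common successor.
D: fails — Rwu and Rws but u and s have no common successor.
E: fails — Raa and Rad but a and d have no common successor.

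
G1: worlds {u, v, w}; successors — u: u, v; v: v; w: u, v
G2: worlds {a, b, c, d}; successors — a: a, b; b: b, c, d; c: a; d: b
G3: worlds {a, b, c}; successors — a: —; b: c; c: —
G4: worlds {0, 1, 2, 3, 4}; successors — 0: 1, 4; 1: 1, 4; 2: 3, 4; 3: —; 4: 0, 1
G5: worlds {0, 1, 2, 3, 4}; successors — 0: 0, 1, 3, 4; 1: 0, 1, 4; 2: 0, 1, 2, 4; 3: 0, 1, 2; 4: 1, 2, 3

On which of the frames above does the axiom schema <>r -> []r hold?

The schema corresponds to partial functionality: forall x forall y forall z (Rxy & Rxz -> y = z).
G1: fails — u sees both u and v.
G2: fails — a sees both a and b.
G3: condition met.
G4: fails — 0 sees both 1 and 4.
G5: fails — 0 sees both 0 and 1.

G3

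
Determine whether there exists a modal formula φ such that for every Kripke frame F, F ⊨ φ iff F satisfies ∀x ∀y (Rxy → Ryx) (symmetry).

Yes, by r → □◇r

The condition is symmetry. A defining modal formula is r → □◇r.
Suppose r→□◇r is valid. Take Rxy and set V(r)={x}. Then r at x, so □◇r at x, so ◇r at y, so some z with Ryz has r; z=x, i.e. Ryx.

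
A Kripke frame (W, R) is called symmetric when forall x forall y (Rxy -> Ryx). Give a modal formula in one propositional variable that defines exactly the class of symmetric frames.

s → □◇s

A defining formula is s → □◇s (the B axiom).
Suppose s→□◇s is valid. Take Rxy and set V(s)={x}. Then s at x, so □◇s at x, so ◇s at y, so some z with Ryz has s; z=x, i.e. Ryx.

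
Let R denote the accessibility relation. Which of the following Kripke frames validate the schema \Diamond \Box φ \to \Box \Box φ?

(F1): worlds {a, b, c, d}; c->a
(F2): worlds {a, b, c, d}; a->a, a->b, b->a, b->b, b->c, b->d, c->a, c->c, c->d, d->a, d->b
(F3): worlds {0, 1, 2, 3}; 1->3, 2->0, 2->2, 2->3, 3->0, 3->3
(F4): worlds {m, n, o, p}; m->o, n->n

(F1), (F4)

This is the axiom for a generalized confluence (Geach) condition; its first-order frame correspondent is \forall x \forall y \forall z ((xRy \wedge x R^2 z) \to \exists w (yRw \wedge z = w)).
(F1): ✓.
(F2): fails — aRa, aR²c but no w with aRw and c=w.
(F3): fails — 2R0, 2R²0 but no w with 0Rw and 0=w.
(F4): ✓.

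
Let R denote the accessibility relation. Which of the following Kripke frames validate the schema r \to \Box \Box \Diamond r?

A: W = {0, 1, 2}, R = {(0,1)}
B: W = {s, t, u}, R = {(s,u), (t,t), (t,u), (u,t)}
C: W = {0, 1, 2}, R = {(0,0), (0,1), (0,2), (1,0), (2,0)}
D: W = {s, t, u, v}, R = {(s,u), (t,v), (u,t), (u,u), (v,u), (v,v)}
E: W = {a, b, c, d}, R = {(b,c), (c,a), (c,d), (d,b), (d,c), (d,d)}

A

This is the axiom for a generalized confluence (Geach) condition; its first-order frame correspondent is \forall x \forall z (x R^2 z \to \exists w (x = w \wedge zRw)).
A: ✓.
B: fails — sR²t but no w with s=w and tRw.
C: fails — 1R²1 but no w with 1=w and 1Rw.
D: fails — sR²t but no w with s=w and tRw.
E: fails — bR²a but no w with b=w and aRw.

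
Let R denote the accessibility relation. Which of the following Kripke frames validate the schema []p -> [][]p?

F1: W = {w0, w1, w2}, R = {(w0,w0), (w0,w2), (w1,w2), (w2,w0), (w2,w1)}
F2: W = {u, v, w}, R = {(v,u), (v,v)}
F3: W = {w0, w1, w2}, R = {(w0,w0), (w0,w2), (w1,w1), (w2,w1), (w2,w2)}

This is the axiom for transitivity; its first-order frame correspondent is forall x forall y forall z (Rxy & Ryz -> Rxz).
F1: fails — Rw1w2 and Rw2w1 but not Rw1w1.
F2: satisfies the condition.
F3: fails — Rw0w2 and Rw2w1 but not Rw0w1.
Valid on: F2.

F2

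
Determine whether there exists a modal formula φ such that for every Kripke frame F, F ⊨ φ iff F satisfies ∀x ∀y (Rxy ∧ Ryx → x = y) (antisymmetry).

No — not modally definable

Any modally definable frame class is closed under surjective bounded morphisms.
The 4-cycle (worlds s,t,u,v with s→t→u→v→s) is antisymmetric. Sending even-indexed worlds to s and odd-indexed worlds to t is a surjective bounded morphism onto the two-world frame with s↔t, which is not antisymmetric.
So no modal formula (or set of formulas) defines exactly the antisymmetric frames.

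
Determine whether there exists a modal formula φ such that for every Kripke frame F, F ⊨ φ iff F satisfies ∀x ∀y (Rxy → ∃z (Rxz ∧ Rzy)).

The condition is density. A defining modal formula is □□r → □r.

Yes — defined by □□r → □r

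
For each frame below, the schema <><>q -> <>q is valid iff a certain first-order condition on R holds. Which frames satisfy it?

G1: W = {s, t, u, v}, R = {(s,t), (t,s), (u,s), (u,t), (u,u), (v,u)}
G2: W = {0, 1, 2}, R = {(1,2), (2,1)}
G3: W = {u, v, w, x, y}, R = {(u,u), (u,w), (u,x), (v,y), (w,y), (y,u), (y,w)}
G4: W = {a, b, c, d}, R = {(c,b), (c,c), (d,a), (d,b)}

G4

The schema corresponds to a generalized confluence (Geach) condition: forall x forall y (x R^2 y -> exists w (y = w & xRw)).
G1: fails — sR²s but no w with s=w and sRw.
G2: fails — 1R²1 but no w with 1=w and 1Rw.
G3: fails — uR²y but no t with y=t and uRt.
G4: ✓.
Valid on: G4.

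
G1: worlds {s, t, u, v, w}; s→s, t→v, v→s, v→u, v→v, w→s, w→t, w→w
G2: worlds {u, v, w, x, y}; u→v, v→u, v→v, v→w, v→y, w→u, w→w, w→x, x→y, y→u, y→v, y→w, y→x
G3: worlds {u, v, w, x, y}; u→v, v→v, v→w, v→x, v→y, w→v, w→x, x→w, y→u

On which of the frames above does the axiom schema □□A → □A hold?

G1

This is the axiom for density; its first-order frame correspondent is ∀x ∀y (Rxy → ∃z (Rxz ∧ Rzy)).
G1: ✓.
G2: fails — Rxy but no z with Rxz and Rzy.
G3: fails — Rxw but no z with Rxz and Rzw.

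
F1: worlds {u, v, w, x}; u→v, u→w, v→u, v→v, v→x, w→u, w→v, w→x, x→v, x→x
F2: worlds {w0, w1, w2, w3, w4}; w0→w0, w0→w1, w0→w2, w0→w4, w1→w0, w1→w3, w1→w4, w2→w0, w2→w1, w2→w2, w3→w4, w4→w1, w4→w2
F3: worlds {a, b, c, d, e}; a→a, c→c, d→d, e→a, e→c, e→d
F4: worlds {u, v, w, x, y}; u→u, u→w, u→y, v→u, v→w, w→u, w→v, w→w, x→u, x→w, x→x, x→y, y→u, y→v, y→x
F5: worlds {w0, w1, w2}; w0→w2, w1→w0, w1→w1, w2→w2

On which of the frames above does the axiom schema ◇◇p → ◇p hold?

Frame correspondent (Sahlqvist): ∀x ∀y ∀z (Rxy ∧ Ryz → Rxz) — i.e. transitivity.
F1: fails — Ruv and Rvu but not Ruu.
F2: fails — Rw1w0 and Rw0w1 but not Rw1w1.
F3: satisfies the condition.
F4: fails — Rxw and Rwv but not Rxv.
F5: fails — Rw1w0 and Rw0w2 but not Rw1w2.

F3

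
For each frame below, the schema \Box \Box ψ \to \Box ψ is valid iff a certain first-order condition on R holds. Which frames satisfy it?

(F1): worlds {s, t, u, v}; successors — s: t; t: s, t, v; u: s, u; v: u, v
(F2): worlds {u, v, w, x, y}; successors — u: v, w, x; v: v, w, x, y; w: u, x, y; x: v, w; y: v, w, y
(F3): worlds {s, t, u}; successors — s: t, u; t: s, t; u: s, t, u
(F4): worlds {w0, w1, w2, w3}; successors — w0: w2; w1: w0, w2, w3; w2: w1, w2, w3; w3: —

(F1), (F3)

The schema corresponds to density: \forall x \forall y (Rxy \to \exists z (Rxz \wedge Rzy)).
(F1): condition met.
(F2): fails — Rwu but no z with Rwz and Rzu.
(F3): condition met.
(F4): fails — Rw1w0 but no z with Rw1z and Rzw0.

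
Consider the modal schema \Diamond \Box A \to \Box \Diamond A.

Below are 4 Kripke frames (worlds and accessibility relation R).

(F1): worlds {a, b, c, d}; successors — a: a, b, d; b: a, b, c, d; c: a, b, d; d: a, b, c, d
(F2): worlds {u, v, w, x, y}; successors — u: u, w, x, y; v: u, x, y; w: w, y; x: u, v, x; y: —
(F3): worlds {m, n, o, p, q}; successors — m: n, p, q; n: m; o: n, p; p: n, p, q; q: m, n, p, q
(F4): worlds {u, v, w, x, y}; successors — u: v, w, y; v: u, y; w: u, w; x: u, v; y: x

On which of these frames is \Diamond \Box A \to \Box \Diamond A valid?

(F1)

The schema corresponds to convergence: \forall x \forall y \forall z (Rxy \wedge Rxz \to \exists w (Ryw \wedge Rzw)).
(F1): holds.
(F2): fails — Ruw and Rux but w and x have no common successor.
(F3): fails — Rmn and Rmp but n and p have no common successor.
(F4): fails — Ruv and Ruy but v and y have no common successor.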